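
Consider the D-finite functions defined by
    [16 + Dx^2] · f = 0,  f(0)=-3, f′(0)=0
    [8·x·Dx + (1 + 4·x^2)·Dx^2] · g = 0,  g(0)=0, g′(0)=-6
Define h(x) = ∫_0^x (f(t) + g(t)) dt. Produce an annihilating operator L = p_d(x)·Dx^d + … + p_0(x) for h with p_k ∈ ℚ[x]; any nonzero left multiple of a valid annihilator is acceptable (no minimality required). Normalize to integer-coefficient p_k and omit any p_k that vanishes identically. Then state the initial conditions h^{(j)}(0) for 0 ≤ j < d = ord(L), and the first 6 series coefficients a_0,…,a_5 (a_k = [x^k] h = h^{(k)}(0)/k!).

L = (-512·x + 5120·x^3 + 4096·x^5)·Dx^2 + (16 + 512·x^2 + 2304·x^4 + 2048·x^6)·Dx^3 + (-32·x + 320·x^3 + 256·x^5)·Dx^4 + (1 + 32·x^2 + 144·x^4 + 128·x^6)·Dx^5  (order 5).
h: a_k = 0, -3, -3, 8, 2, -32/5, …
ICs: h(0) = 0, h′(0) = -3, h′′(0) = -6, h′′′(0) = 48, h′′′′(0) = 48.

f: a_k = -3, 0, 24, 0, -32, 0, …
g: a_k = 0, -6, 0, 8, 0, -96/5, …
f+g: L₀ = lclm(L_f,L_g), ord ≤ 2+2.
Integrate: L := L₀·Dx.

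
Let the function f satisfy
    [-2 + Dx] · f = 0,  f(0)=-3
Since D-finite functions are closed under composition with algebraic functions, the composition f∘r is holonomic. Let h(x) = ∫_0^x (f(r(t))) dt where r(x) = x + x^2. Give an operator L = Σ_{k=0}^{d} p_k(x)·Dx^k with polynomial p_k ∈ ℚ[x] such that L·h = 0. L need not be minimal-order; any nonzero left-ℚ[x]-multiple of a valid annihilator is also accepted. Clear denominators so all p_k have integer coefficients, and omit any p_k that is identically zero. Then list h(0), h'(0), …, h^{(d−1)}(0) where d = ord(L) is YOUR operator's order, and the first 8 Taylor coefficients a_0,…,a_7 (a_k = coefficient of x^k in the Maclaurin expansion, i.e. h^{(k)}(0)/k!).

L = (-2 - 4·x)·Dx + Dx^2  (order 2).
h: a_k = 0, -3, -3, -4, -4, -4, -52/15, -304/105, …
ICs: h(0) = 0, h′(0) = -3.

f: a_k = -3, -6, -6, -4, -2, -4/5, -4/15, -8/105, …
Substitute x→r, Dx→(1/r')Dx; clear ⇒ L₀.
∫: right-multiply L₀ by Dx.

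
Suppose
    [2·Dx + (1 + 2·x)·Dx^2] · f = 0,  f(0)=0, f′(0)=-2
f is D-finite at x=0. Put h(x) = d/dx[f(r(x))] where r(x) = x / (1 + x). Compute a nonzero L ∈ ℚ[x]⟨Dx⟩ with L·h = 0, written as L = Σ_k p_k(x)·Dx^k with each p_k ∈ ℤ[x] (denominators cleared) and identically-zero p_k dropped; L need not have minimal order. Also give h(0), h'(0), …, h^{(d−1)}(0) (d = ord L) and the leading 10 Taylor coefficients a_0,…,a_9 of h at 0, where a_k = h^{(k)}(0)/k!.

f: a_k = 0, -2, 2, -8/3, 4, -32/5, 32/3, -128/7, 32, -512/9, …
h₀=f(r): pull back L_f along r ⇒ L₀.
Derive L from L₀ (diff closure).
L = (4 + 6·x) + (1 + 4·x + 3·x^2)·Dx  (order 1).
h: a_k = -2, 8, -26, 80, -242, 728, -2186, 6560, -19682, 59048, …
ICs: h(0) = -2.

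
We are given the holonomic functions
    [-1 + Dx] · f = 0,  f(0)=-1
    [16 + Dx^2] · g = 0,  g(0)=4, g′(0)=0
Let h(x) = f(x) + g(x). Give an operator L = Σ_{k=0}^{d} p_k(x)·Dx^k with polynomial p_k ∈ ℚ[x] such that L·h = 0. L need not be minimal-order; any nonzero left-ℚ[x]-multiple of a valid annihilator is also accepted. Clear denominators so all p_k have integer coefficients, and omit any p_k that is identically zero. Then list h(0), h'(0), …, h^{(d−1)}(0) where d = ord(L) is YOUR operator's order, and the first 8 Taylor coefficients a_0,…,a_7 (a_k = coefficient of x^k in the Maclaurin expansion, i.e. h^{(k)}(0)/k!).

L = -16 + 16·Dx - Dx^2 + Dx^3  (order 3).
h: a_k = 3, -1, -65/2, -1/6, 341/8, -1/120, -3277/144, -1/5040, …
ICs: h(0) = 3, h′(0) = -1, h′′(0) = -65.

f: a_k = -1, -1, -1/2, -1/6, -1/24, -1/120, -1/720, -1/5040, …
g: a_k = 4, 0, -32, 0, 128/3, 0, -1024/45, 0, …
Sum ⇒ L₀ = lclm(L_f,L_g) in ℚ(x)⟨Dx⟩.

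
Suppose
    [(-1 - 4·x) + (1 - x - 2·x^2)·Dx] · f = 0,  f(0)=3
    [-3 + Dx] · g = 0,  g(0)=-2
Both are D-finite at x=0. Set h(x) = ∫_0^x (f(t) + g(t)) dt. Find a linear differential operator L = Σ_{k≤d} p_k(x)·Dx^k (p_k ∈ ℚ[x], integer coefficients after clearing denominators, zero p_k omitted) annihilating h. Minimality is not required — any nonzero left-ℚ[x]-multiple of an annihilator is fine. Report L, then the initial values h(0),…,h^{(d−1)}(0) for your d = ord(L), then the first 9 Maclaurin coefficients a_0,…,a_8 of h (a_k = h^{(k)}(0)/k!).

f: a_k = 3, 3, 9, 15, 33, 63, 129, 255, 513, …
g: a_k = -2, -6, -9, -9, -27/4, -81/20, -81/40, -243/280, -729/2240, …
h₀=f+g: left-lcm gives L₀, ord ≤ 2.
h=∫h₀ ⇒ L = L₀·Dx.
L = (-9 - 9·x - 126·x^2 - 72·x^3)·Dx + (-3 + 30·x + 51·x^2 - 36·x^3 - 36·x^4)·Dx^2 + (2 - 9·x - 3·x^2 + 20·x^3 + 12·x^4)·Dx^3  (order 3).
h: a_k = 0, 1, -3/2, 0, 3/2, 21/4, 393/40, 5079/280, 71157/2240, …
ICs: h(0) = 0, h′(0) = 1, h′′(0) = -3.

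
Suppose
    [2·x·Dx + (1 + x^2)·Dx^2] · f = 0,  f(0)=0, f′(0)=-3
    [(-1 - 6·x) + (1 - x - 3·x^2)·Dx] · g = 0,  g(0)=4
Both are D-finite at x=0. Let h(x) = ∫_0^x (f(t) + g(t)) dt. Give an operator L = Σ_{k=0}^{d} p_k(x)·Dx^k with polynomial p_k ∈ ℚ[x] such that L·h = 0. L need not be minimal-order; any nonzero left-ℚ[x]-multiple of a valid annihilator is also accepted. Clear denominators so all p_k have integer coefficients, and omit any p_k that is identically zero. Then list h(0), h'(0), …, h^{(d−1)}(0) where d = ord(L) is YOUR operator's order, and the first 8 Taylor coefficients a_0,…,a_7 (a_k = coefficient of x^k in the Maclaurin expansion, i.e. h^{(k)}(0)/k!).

f: a_k = 0, -3, 0, 1, 0, -3/5, 0, 3/7, …
g: a_k = 4, 4, 16, 28, 76, 160, 388, 868, …
L₀ := lclm(L_f,L_g); ord L₀ ≤ 2+1.
h=∫h₀ ⇒ L = L₀·Dx.
L = (8 - 32·x - 300·x^2 - 504·x^3 - 1134·x^4 - 162·x^6)·Dx^2 + (-22 - 148·x - 184·x^2 - 576·x^3 - 441·x^4 - 918·x^5 - 27·x^6 - 162·x^7)·Dx^3 + (4 + 6·x + 18·x^2 - 60·x^3 - 85·x^4 - 75·x^5 - 126·x^6 - 9·x^7 - 27·x^8)·Dx^4  (order 4).
h: a_k = 0, 4, 1/2, 16/3, 29/4, 76/5, 797/30, 388/7, …
ICs: h(0) = 0, h′(0) = 4, h′′(0) = 1, h′′′(0) = 32.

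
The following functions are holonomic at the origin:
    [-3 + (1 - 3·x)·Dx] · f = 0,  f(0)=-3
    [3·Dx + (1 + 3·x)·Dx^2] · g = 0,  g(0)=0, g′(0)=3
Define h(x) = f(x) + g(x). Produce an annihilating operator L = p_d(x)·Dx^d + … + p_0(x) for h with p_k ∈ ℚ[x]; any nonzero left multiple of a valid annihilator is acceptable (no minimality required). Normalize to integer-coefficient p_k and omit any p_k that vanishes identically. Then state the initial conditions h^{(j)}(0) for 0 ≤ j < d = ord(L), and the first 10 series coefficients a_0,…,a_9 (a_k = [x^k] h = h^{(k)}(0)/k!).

f: a_k = -3, -9, -27, -81, -243, -729, -2187, -6561, -19683, -59049, …
g: a_k = 0, 3, -9/2, 9, -81/4, 243/5, -243/2, 2187/7, -6561/8, 2187, …
f+g: L₀ = lclm(L_f,L_g), ord ≤ 1+2.
L = (30 + 18·x)·Dx + (4 + 48·x + 36·x^2)·Dx^2 + (-1 - x + 9·x^2 + 9·x^3)·Dx^3  (order 3).
h: a_k = -3, -6, -63/2, -72, -1053/4, -3402/5, -4617/2, -43740/7, -164025/8, -56862, …
ICs: h(0) = -3, h′(0) = -6, h′′(0) = -63.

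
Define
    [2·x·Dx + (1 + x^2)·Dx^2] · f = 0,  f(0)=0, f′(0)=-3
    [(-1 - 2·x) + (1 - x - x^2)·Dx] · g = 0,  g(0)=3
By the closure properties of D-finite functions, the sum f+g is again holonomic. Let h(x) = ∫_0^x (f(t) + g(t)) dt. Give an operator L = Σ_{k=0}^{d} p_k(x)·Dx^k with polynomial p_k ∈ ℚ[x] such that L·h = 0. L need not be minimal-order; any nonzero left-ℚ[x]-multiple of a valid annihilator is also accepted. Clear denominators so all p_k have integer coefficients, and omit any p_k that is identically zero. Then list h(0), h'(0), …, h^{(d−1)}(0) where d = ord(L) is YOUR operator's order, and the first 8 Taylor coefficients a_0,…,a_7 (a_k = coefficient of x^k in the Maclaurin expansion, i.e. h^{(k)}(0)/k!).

f: a_k = 0, -3, 0, 1, 0, -3/5, 0, 3/7, …
g: a_k = 3, 3, 6, 9, 15, 24, 39, 63, …
L₀ := lclm(L_f,L_g); ord L₀ ≤ 2+1.
h=∫₀ˣh₀: take L = L₀·Dx.
L = (4 - 16·x - 64·x^2 - 72·x^3 - 66·x^4 - 6·x^6)·Dx^2 + (-10 - 24·x - 28·x^2 - 60·x^3 - 65·x^4 - 50·x^5 - 3·x^6 - 6·x^7)·Dx^3 + (2 + 2·x + 2·x^2 - 8·x^3 - 5·x^4 - 11·x^5 - 6·x^6 - x^7 - x^8)·Dx^4  (order 4).
h: a_k = 0, 3, 0, 2, 5/2, 3, 39/10, 39/7, …
ICs: h(0) = 0, h′(0) = 3, h′′(0) = 0, h′′′(0) = 12.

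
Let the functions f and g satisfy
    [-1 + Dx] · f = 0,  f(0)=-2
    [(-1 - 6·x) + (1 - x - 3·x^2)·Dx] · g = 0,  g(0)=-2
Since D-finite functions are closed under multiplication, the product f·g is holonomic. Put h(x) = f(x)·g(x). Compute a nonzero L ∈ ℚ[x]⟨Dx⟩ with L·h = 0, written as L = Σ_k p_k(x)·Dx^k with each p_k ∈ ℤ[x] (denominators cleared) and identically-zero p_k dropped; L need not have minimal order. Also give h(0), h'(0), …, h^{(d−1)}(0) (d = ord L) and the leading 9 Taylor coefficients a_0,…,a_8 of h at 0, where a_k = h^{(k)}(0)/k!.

L = (2 + 5·x - 3·x^2) + (-1 + x + 3·x^2)·Dx  (order 1).
h: a_k = 4, 8, 22, 140/3, 677/6, 3793/15, 106447/180, 850483/630, 6298165/2016, …
ICs: h(0) = 4.

f: a_k = -2, -2, -1, -1/3, -1/12, -1/60, -1/360, -1/2520, -1/20160, …
g: a_k = -2, -2, -8, -14, -38, -80, -194, -434, -1016, …
h₀=f·g: eliminate ⇒ L₀, order ≤ 1·1.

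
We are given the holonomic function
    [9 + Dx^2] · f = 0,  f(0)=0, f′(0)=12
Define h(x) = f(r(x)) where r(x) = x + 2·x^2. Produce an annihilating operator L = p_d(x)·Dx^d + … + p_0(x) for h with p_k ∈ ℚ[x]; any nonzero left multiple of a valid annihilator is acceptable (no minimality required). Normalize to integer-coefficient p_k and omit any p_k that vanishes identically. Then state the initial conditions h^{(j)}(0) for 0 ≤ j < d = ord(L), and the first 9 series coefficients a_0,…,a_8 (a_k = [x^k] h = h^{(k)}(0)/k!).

f: a_k = 0, 12, 0, -18, 0, 81/10, 0, -243/140, 0, …
L₀ from L_f via x↦r, Dx↦r'^{-1}Dx.
L = (9 + 108·x + 432·x^2 + 576·x^3) - 4·Dx + (1 + 4·x)·Dx^2  (order 2).
h: a_k = 0, 12, 24, -18, -108, -2079/10, -63, 45117/140, 6237/10, …
ICs: h(0) = 0, h′(0) = 12.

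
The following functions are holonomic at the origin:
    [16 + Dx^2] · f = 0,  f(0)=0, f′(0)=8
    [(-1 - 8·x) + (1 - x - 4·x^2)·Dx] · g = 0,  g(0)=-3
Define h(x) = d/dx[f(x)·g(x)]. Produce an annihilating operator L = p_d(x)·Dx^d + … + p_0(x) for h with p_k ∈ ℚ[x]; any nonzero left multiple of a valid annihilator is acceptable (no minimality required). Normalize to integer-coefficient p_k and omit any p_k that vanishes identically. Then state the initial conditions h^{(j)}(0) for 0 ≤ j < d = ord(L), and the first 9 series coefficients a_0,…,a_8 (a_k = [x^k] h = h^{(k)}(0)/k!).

f: a_k = 0, 8, 0, -64/3, 0, 256/15, 0, -2048/315, 0, …
g: a_k = -3, -3, -15, -27, -87, -195, -543, -1323, -3495, …
f·g: L₀ = L_f ⊗_s L_g, ord ≤ 2·1.
h₀' ⇒ L via d/dx closure of L₀.
L = (-12 - 64·x - 224·x^2 + 256·x^3 + 512·x^4) + (-1 - 4·x + 48·x^2 + 128·x^3)·Dx + (1 - 3·x - 10·x^2 + 16·x^3 + 32·x^4)·Dx^2  (order 2).
h: a_k = -24, -48, -168, -608, -2136, -31056/5, -286072/15, -5766848/105, -16790392/105, …
ICs: h(0) = -24, h′(0) = -48.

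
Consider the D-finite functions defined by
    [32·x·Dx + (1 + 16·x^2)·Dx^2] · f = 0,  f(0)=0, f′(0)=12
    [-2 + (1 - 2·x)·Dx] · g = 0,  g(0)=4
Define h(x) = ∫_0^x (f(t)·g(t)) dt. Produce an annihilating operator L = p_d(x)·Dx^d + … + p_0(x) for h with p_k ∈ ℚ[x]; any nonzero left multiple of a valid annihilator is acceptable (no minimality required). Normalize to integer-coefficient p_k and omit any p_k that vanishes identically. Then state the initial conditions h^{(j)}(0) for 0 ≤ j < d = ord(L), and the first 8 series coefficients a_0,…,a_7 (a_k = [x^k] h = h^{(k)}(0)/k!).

L = 64·x·Dx + (4 - 32·x + 128·x^2)·Dx^2 + (-1 + 2·x - 16·x^2 + 32·x^3)·Dx^3  (order 3).
h: a_k = 0, 0, 24, 32, -16, -128/5, 5504/15, 22016/35, …
ICs: h(0) = 0, h′(0) = 0, h′′(0) = 48.

f: a_k = 0, 12, 0, -64, 0, 3072/5, 0, -49152/7, …
g: a_k = 4, 8, 16, 32, 64, 128, 256, 512, …
L₀ := L_f ⊗_s L_g (sym. prod.), ord ≤ 2.
h=∫h₀ ⇒ L = L₀·Dx.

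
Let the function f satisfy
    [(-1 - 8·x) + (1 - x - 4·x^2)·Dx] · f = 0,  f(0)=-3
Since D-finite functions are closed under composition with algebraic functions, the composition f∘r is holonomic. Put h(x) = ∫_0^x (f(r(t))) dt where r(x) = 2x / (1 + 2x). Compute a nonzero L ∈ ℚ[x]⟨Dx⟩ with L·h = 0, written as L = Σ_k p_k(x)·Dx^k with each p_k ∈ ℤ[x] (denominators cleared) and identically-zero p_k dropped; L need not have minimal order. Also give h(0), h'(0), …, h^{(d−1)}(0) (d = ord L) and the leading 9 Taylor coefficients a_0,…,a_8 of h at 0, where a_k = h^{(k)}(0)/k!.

L = (2 + 36·x)·Dx + (-1 - 4·x + 12·x^2 + 32·x^3)·Dx^2  (order 2).
h: a_k = 0, -3, -3, -16, 0, -768/5, 256, -15360/7, 6912, …
ICs: h(0) = 0, h′(0) = -3.

f: a_k = -3, -3, -15, -27, -87, -195, -543, -1323, -3495, …
h₀=f(r): pull back L_f along r ⇒ L₀.
Integrate: L := L₀·Dx.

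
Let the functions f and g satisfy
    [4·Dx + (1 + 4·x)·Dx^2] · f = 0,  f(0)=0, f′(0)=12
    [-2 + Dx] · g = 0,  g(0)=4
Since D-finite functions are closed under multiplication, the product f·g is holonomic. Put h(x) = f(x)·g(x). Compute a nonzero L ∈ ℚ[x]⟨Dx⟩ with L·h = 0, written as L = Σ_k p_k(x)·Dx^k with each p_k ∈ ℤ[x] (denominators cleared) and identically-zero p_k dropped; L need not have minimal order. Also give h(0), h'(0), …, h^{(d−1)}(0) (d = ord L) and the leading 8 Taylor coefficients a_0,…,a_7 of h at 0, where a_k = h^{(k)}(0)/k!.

L = (-4 + 16·x) - 16·x·Dx + (1 + 4·x)·Dx^2  (order 2).
h: a_k = 0, 48, 0, 160, -384, 6688/5, -13568/3, 1653056/105, …
ICs: h(0) = 0, h′(0) = 48.

f: a_k = 0, 12, -24, 64, -192, 3072/5, -2048, 49152/7, …
g: a_k = 4, 8, 8, 16/3, 8/3, 16/15, 16/45, 32/315, …
Sym-product of L_f,L_g gives L₀ (≤ ord 2).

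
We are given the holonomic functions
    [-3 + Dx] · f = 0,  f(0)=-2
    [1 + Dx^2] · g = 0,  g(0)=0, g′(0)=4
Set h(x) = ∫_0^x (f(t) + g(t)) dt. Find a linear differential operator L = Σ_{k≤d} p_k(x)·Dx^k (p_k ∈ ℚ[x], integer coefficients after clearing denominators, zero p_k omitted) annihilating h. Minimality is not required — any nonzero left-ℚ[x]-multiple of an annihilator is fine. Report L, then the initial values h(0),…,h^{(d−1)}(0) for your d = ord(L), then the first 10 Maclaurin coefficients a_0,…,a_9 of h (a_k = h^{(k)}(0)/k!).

L = -3·Dx + Dx^2 - 3·Dx^3 + Dx^4  (order 4).
h: a_k = 0, -2, -1, -3, -29/12, -27/20, -241/360, -81/280, -2189/20160, -81/2240, …
ICs: h(0) = 0, h′(0) = -2, h′′(0) = -2, h′′′(0) = -18.

f: a_k = -2, -6, -9, -9, -27/4, -81/20, -81/40, -243/280, -729/2240, -243/2240, …
g: a_k = 0, 4, 0, -2/3, 0, 1/30, 0, -1/1260, 0, 1/90720, …
f+g: L₀ = lclm(L_f,L_g), ord ≤ 1+2.
∫: right-multiply L₀ by Dx.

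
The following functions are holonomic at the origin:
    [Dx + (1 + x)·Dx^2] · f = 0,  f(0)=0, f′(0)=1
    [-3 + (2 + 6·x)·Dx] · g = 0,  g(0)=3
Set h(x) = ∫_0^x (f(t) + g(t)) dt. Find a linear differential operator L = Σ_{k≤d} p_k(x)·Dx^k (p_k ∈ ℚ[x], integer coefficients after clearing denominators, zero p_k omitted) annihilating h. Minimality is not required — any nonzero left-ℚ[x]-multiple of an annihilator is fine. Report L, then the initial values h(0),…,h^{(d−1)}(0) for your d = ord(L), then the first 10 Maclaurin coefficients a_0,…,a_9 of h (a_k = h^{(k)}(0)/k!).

f: a_k = 0, 1, -1/2, 1/3, -1/4, 1/5, -1/6, 1/7, -1/8, 1/9, …
g: a_k = 3, 9/2, -27/8, 81/16, -1215/128, 5103/256, -45927/1024, 216513/2048, -8444007/32768, 42220035/65536, …
f+g: L₀ = lclm(L_f,L_g), ord ≤ 2+1.
h=∫₀ˣh₀: take L = L₀·Dx.
L = (-15 + 9·x)·Dx^2 + (-19 - 6·x + 45·x^2)·Dx^3 + (-2 - 2·x + 18·x^2 + 18·x^3)·Dx^4  (order 4).
h: a_k = 0, 3, 11/4, -31/24, 259/192, -1247/640, 25771/7680, -138293/21504, 1517639/114688, -8448103/294912, …
ICs: h(0) = 0, h′(0) = 3, h′′(0) = 11/2, h′′′(0) = -31/4.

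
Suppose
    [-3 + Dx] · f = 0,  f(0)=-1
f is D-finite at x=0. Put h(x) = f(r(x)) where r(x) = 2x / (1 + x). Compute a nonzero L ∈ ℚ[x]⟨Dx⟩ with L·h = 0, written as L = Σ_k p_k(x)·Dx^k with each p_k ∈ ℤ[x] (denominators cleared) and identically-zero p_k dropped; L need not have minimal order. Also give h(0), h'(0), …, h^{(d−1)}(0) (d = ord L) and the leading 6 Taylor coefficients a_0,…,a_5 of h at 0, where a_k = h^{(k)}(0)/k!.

L = -6 + (1 + 2·x + x^2)·Dx  (order 1).
h: a_k = -1, -6, -12, -6, 6, 6/5, …
ICs: h(0) = -1.

f: a_k = -1, -3, -9/2, -9/2, -27/8, -81/40, …
Change of var in L_f (x↦r) gives L₀.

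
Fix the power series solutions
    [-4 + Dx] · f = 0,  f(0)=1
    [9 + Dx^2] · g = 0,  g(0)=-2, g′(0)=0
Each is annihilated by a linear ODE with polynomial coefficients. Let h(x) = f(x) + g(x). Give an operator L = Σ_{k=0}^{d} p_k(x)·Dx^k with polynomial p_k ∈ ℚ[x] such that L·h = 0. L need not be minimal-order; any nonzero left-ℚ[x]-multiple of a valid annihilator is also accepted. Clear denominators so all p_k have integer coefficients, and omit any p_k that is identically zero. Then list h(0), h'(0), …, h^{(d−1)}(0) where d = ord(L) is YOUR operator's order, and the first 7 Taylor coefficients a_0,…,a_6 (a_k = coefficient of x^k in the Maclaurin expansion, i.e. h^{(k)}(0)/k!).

L = -36 + 9·Dx - 4·Dx^2 + Dx^3  (order 3).
h: a_k = -1, 4, 17, 32/3, 47/12, 128/15, 2777/360, …
ICs: h(0) = -1, h′(0) = 4, h′′(0) = 34.

f: a_k = 1, 4, 8, 32/3, 32/3, 128/15, 256/45, …
g: a_k = -2, 0, 9, 0, -27/4, 0, 81/40, …
f+g: L₀ = lclm(L_f,L_g), ord ≤ 1+2.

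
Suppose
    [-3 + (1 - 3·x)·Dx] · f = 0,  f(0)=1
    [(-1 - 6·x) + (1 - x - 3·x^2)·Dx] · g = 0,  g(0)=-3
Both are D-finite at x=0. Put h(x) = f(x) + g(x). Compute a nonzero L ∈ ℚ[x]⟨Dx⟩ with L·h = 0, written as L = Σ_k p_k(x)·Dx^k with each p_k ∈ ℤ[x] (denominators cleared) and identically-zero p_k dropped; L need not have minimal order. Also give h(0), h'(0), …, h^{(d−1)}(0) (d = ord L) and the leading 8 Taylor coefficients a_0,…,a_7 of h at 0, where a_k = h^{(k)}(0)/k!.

f: a_k = 1, 3, 9, 27, 81, 243, 729, 2187, …
g: a_k = -3, -3, -12, -21, -57, -120, -291, -651, …
L₀ := lclm(L_f,L_g); ord L₀ ≤ 1+1.
L = (6 - 108·x + 162·x^2 - 162·x^3) + (10 - 6·x - 108·x^2 + 270·x^3 - 324·x^4)·Dx + (-2 + 14·x - 33·x^2 + 18·x^3 + 54·x^4 - 81·x^5)·Dx^2  (order 2).
h: a_k = -2, 0, -3, 6, 24, 123, 438, 1536, …
ICs: h(0) = -2, h′(0) = 0.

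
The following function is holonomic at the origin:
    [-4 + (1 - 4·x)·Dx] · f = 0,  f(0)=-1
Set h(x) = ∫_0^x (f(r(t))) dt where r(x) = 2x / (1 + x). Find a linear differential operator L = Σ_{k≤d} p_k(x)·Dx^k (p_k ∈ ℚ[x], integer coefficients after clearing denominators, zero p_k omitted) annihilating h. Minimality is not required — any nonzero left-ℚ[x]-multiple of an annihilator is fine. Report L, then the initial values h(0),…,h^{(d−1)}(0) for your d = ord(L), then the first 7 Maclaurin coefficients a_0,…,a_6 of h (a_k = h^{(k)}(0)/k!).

f: a_k = -1, -4, -16, -64, -256, -1024, -4096, …
Change of var in L_f (x↦r) gives L₀.
Integrate: L := L₀·Dx.
L = 8·Dx + (-1 + 6·x + 7·x^2)·Dx^2  (order 2).
h: a_k = 0, -1, -4, -56/3, -98, -2744/5, -9604/3, …
ICs: h(0) = 0, h′(0) = -1.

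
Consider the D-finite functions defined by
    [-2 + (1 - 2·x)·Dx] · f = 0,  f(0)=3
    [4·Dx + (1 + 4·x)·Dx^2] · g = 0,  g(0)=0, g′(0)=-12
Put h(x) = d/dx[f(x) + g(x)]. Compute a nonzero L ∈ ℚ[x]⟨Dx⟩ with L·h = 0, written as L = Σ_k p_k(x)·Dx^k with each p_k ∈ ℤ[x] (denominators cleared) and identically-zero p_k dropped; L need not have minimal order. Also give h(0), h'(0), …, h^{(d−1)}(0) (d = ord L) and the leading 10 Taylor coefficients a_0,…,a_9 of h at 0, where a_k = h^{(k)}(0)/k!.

L = (28 + 16·x) + (-1 + 40·x + 32·x^2)·Dx + (-1 - 3·x + 6·x^2 + 8·x^3)·Dx^2  (order 2).
h: a_k = -6, 72, -120, 960, -2592, 13440, -46464, 202752, -772608, 3176448, …
ICs: h(0) = -6, h′(0) = 72.

f: a_k = 3, 6, 12, 24, 48, 96, 192, 384, 768, 1536, …
g: a_k = 0, -12, 24, -64, 192, -3072/5, 2048, -49152/7, 24576, -262144/3, …
h₀=f+g: left-lcm gives L₀, ord ≤ 3.
h₀' ⇒ L via d/dx closure of L₀.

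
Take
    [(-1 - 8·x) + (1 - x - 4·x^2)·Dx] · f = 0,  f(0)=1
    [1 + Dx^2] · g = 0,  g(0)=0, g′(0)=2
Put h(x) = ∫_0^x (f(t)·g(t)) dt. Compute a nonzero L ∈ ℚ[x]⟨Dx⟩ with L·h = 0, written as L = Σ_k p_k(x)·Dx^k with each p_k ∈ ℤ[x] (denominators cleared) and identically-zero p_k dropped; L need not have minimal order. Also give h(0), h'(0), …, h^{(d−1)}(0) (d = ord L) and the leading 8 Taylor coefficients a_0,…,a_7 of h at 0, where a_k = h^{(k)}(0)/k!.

L = (7 + x + 4·x^2)·Dx + (2 + 16·x)·Dx^2 + (-1 + x + 4·x^2)·Dx^3  (order 3).
h: a_k = 0, 0, 1, 2/3, 29/12, 53/15, 1127/120, 7621/420, …
ICs: h(0) = 0, h′(0) = 0, h′′(0) = 2.

f: a_k = 1, 1, 5, 9, 29, 65, 181, 441, …
g: a_k = 0, 2, 0, -1/3, 0, 1/60, 0, -1/2520, …
Product ⇒ symmetric product L₀, ord ≤ 2.
∫: right-multiply L₀ by Dx.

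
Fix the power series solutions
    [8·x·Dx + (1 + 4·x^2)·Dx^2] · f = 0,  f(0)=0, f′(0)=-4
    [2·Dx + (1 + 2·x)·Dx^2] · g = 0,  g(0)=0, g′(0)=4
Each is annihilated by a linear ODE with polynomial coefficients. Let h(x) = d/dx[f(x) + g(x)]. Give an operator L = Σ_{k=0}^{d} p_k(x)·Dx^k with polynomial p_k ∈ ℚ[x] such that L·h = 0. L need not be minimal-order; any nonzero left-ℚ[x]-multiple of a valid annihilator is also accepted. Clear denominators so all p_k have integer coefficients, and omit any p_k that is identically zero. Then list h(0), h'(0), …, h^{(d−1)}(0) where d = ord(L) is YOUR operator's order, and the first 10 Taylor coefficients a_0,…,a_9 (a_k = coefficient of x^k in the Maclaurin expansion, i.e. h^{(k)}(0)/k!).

f: a_k = 0, -4, 0, 16/3, 0, -64/5, 0, 256/7, 0, -1024/9, …
g: a_k = 0, 4, -4, 16/3, -8, 64/5, -64/3, 256/7, -64, 1024/9, …
Sum ⇒ L₀ = lclm(L_f,L_g) in ℚ(x)⟨Dx⟩.
h=h₀': d/dx-closure on L₀ ⇒ L.
L = (-8 - 48·x + 96·x^2 + 64·x^3) + (-8 - 16·x + 192·x^3 + 128·x^4)·Dx + (-1 + 2·x + 8·x^2 + 16·x^3 + 48·x^4 + 32·x^5)·Dx^2  (order 2).
h: a_k = 0, -8, 32, -32, 0, -128, 512, -512, 0, -2048, …
ICs: h(0) = 0, h′(0) = -8.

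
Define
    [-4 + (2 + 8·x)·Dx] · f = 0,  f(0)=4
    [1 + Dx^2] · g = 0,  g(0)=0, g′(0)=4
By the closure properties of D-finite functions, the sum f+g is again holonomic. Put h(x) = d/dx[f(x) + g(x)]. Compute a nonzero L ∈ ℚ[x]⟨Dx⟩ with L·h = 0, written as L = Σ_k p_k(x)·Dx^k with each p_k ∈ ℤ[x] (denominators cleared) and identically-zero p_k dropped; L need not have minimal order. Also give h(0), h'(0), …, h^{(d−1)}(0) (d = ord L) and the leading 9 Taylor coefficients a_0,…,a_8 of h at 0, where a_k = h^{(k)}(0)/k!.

L = (-122 - 16·x - 32·x^2) + (-13 - 60·x - 48·x^2 - 64·x^3)·Dx + (-122 - 16·x - 32·x^2)·Dx^2 + (-13 - 60·x - 48·x^2 - 64·x^3)·Dx^3  (order 3).
h: a_k = 12, -16, 46, -160, 3361/6, -2016, 1330559/180, -27456, 1037836801/10080, …
ICs: h(0) = 12, h′(0) = -16, h′′(0) = 92.

f: a_k = 4, 8, -8, 16, -40, 112, -336, 1056, -3432, …
g: a_k = 0, 4, 0, -2/3, 0, 1/30, 0, -1/1260, 0, …
f+g: L₀ = lclm(L_f,L_g), ord ≤ 1+2.
Differentiate: ansatz ord ≤ ord L₀ ⇒ L.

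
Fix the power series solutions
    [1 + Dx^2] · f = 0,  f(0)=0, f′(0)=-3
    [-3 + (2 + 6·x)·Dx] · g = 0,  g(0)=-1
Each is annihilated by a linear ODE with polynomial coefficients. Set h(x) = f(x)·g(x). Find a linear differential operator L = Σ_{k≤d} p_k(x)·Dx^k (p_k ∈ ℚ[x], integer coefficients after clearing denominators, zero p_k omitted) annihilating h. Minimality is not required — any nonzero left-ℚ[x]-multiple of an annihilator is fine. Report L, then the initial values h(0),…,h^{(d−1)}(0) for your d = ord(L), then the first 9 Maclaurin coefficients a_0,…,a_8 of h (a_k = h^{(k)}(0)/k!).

L = (31 + 24·x + 36·x^2) + (-12 - 36·x)·Dx + (4 + 24·x + 36·x^2)·Dx^2  (order 2).
h: a_k = 0, 3, 9/2, -31/8, 69/16, -5699/640, 24483/1280, -4655323/107520, 1468555/14336, …
ICs: h(0) = 0, h′(0) = 3.

f: a_k = 0, -3, 0, 1/2, 0, -1/40, 0, 1/1680, 0, …
g: a_k = -1, -3/2, 9/8, -27/16, 405/128, -1701/256, 15309/1024, -72171/2048, 2814669/32768, …
L₀ := L_f ⊗_s L_g (sym. prod.), ord ≤ 2.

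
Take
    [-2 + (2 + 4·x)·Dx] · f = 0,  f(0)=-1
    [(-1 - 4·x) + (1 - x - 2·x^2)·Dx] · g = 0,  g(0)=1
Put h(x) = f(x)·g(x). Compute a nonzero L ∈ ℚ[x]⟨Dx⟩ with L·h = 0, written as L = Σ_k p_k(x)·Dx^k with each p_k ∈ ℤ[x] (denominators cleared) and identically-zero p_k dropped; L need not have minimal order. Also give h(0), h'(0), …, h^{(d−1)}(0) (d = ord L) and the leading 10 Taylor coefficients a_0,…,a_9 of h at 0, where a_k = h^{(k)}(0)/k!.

L = (2 + 5·x + 6·x^2) + (-1 - x + 4·x^2 + 4·x^3)·Dx  (order 1).
h: a_k = -1, -2, -7/2, -8, -115/8, -125/4, -939/16, -493/4, -30371/128, -31319/64, …
ICs: h(0) = -1.

f: a_k = -1, -1, 1/2, -1/2, 5/8, -7/8, 21/16, -33/16, 429/128, -715/128, …
g: a_k = 1, 1, 3, 5, 11, 21, 43, 85, 171, 341, …
f·g: L₀ = L_f ⊗_s L_g, ord ≤ 1·1.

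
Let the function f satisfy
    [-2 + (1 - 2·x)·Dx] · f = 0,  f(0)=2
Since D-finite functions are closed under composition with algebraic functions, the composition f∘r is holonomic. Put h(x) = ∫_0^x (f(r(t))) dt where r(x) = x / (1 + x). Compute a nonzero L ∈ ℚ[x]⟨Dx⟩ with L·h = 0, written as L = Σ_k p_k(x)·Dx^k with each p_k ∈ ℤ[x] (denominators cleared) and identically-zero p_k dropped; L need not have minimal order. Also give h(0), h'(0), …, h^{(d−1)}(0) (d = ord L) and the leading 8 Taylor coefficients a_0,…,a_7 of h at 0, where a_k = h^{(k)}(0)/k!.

f: a_k = 2, 4, 8, 16, 32, 64, 128, 256, …
Change of var in L_f (x↦r) gives L₀.
h=∫h₀ ⇒ L = L₀·Dx.
L = 2·Dx + (-1 + x^2)·Dx^2  (order 2).
h: a_k = 0, 2, 2, 4/3, 1, 4/5, 2/3, 4/7, …
ICs: h(0) = 0, h′(0) = 2.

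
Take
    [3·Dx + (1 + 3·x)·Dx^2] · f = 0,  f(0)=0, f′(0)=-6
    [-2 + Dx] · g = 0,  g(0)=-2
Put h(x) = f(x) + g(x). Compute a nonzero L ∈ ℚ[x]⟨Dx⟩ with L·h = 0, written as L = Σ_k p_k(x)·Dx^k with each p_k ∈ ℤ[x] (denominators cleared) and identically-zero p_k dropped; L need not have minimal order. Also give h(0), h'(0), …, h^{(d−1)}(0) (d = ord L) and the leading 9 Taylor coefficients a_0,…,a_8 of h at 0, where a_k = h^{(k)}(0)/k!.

f: a_k = 0, -6, 9, -18, 81/2, -486/5, 243, -4374/7, 6561/4, …
g: a_k = -2, -4, -4, -8/3, -4/3, -8/15, -8/45, -16/315, -4/315, …
Sum ⇒ L₀ = lclm(L_f,L_g) in ℚ(x)⟨Dx⟩.
L = (-48 - 36·x)·Dx + (14 - 24·x - 36·x^2)·Dx^2 + (5 + 21·x + 18·x^2)·Dx^3  (order 3).
h: a_k = -2, -10, 5, -62/3, 235/6, -1466/15, 10927/45, -196846/315, 2066699/1260, …
ICs: h(0) = -2, h′(0) = -10, h′′(0) = 10.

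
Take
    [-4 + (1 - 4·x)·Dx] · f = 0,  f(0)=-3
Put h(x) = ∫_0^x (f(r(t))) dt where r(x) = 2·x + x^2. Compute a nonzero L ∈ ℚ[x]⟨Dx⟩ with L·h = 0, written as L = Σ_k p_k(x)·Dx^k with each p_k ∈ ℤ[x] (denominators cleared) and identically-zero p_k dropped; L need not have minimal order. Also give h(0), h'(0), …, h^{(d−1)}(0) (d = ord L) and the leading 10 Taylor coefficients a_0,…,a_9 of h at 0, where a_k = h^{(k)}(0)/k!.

f: a_k = -3, -12, -48, -192, -768, -3072, -12288, -49152, -196608, -786432, …
h₀=f(r): pull back L_f along r ⇒ L₀.
h=∫h₀ ⇒ L = L₀·Dx.
L = (8 + 8·x)·Dx + (-1 + 8·x + 4·x^2)·Dx^2  (order 2).
h: a_k = 0, -3, -12, -68, -432, -2928, -20672, -1050816/7, -1112832, -25141504/3, …
ICs: h(0) = 0, h′(0) = -3.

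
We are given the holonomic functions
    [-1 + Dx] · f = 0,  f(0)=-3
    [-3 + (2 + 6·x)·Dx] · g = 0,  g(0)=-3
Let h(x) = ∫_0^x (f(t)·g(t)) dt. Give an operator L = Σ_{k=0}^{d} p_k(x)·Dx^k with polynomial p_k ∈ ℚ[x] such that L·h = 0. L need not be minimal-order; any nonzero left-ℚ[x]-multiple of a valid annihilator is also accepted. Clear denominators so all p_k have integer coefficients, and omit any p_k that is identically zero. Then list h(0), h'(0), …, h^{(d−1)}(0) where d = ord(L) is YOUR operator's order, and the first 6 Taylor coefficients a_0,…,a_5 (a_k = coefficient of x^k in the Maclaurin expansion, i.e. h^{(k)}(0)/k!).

f: a_k = -3, -3, -3/2, -1/2, -1/8, -1/40, …
g: a_k = -3, -9/2, 27/8, -81/16, 1215/128, -5103/256, …
Product ⇒ symmetric product L₀, ord ≤ 1.
Integrate: L := L₀·Dx.
L = (-5 - 6·x)·Dx + (2 + 6·x)·Dx^2  (order 2).
h: a_k = 0, 9, 45/4, 21/8, 213/64, -2013/640, …
ICs: h(0) = 0, h′(0) = 9.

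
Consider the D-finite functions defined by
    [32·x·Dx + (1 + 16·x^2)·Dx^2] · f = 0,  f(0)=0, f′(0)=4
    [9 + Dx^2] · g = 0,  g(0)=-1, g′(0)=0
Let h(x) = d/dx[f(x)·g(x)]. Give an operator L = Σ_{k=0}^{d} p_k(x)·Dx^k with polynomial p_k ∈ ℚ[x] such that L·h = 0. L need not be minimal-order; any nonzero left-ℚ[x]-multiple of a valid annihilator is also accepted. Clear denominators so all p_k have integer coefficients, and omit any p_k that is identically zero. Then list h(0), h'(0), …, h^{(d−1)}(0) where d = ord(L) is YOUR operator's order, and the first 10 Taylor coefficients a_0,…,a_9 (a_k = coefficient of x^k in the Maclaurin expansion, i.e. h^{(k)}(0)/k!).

L = (2922993 + 113986656·x^2 + 3239661312·x^4 + 5952061440·x^6 + 4156489728·x^8 - 7644119040·x^10 + 110075314176·x^12) + (1760832·x + 128480256·x^3 + 1888911360·x^5 + 5308416000·x^7 + 15288238080·x^9 + 48922361856·x^11)·Dx + (341202 + 13887168·x^2 + 389230080·x^4 + 940474368·x^6 + 1603141632·x^8 + 3737124864·x^10 + 24461180928·x^12)·Dx^2 + (195648·x + 14275584·x^3 + 209879040·x^5 + 589824000·x^7 + 1698693120·x^9 + 5435817984·x^11)·Dx^3 + (1825 + 135776·x^2 + 3251968·x^4 + 31014912·x^6 + 126812160·x^8 + 509607936·x^10 + 1358954496·x^12)·Dx^4  (order 4).
h: a_k = -4, 0, 118, 0, -3143/2, 0, 467351/20, 0, -81392237/224, 0, …
ICs: h(0) = -4, h′(0) = 0, h′′(0) = 236, h′′′(0) = 0.

f: a_k = 0, 4, 0, -64/3, 0, 1024/5, 0, -16384/7, 0, 262144/9, …
g: a_k = -1, 0, 9/2, 0, -27/8, 0, 81/80, 0, -729/4480, 0, …
Product ⇒ symmetric product L₀, ord ≤ 4.
h=h₀': d/dx-closure on L₀ ⇒ L.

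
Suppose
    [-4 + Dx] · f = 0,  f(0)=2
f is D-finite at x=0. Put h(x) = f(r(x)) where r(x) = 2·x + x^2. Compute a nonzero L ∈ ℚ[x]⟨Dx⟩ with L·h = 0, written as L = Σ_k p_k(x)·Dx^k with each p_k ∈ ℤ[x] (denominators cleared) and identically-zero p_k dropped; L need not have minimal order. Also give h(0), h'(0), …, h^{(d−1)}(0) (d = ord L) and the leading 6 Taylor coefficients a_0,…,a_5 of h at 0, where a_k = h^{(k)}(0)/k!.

f: a_k = 2, 8, 16, 64/3, 64/3, 256/15, …
h₀=f(r): pull back L_f along r ⇒ L₀.
L = (-8 - 8·x) + Dx  (order 1).
h: a_k = 2, 16, 72, 704/3, 1840/3, 6784/5, …
ICs: h(0) = 2.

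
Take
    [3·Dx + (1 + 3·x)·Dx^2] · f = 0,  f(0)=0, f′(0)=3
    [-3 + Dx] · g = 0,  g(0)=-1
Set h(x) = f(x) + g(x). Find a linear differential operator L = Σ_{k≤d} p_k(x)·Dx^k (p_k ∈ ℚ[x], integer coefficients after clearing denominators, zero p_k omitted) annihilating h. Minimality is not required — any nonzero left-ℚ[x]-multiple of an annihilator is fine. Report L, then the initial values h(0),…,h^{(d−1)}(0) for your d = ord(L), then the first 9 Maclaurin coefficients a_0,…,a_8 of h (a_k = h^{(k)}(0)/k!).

f: a_k = 0, 3, -9/2, 9, -81/4, 243/5, -243/2, 2187/7, -6561/8, …
g: a_k = -1, -3, -9/2, -9/2, -27/8, -81/40, -81/80, -243/560, -729/4480, …
Sum ⇒ L₀ = lclm(L_f,L_g) in ℚ(x)⟨Dx⟩.
L = (-27 - 27·x)·Dx + (3 - 18·x - 27·x^2)·Dx^2 + (2 + 9·x + 9·x^2)·Dx^3  (order 3).
h: a_k = -1, 0, -9, 9/2, -189/8, 1863/40, -9801/80, 174717/560, -3674889/4480, …
ICs: h(0) = -1, h′(0) = 0, h′′(0) = -18.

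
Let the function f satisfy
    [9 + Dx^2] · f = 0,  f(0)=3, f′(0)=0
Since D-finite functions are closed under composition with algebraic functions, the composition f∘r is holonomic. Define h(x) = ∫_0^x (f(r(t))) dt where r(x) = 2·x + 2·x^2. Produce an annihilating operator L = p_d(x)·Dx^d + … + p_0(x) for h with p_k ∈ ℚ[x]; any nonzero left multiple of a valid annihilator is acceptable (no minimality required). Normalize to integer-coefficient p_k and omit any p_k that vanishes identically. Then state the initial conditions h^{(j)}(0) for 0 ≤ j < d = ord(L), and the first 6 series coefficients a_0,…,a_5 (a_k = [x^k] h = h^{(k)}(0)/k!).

f: a_k = 3, 0, -27/2, 0, 81/8, 0, …
Substitute x→r, Dx→(1/r')Dx; clear ⇒ L₀.
h=∫₀ˣh₀: take L = L₀·Dx.
L = (36 + 216·x + 432·x^2 + 288·x^3)·Dx - 2·Dx^2 + (1 + 2·x)·Dx^3  (order 3).
h: a_k = 0, 3, 0, -18, -27, 108/5, …
ICs: h(0) = 0, h′(0) = 3, h′′(0) = 0.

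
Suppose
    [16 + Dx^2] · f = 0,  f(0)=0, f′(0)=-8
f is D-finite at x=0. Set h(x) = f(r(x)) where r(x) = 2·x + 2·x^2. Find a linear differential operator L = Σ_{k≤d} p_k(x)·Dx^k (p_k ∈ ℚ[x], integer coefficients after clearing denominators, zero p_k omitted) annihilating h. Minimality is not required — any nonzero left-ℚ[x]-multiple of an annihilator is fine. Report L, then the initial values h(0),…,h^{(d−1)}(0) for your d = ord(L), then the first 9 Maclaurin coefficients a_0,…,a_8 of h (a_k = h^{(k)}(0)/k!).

L = (64 + 384·x + 768·x^2 + 512·x^3) - 2·Dx + (1 + 2·x)·Dx^2  (order 2).
h: a_k = 0, -16, -16, 512/3, 512, -512/15, -2560, -1458176/315, 16384/45, …
ICs: h(0) = 0, h′(0) = -16.

f: a_k = 0, -8, 0, 64/3, 0, -256/15, 0, 2048/315, 0, …
h₀=f(r): pull back L_f along r ⇒ L₀.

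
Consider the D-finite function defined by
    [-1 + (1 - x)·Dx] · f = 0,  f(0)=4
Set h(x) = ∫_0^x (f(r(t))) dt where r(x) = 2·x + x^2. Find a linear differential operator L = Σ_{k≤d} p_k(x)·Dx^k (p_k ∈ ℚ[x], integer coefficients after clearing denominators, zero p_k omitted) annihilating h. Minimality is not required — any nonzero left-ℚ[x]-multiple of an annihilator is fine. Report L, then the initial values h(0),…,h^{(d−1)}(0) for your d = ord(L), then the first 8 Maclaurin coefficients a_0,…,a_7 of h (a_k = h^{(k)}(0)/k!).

L = (2 + 2·x)·Dx + (-1 + 2·x + x^2)·Dx^2  (order 2).
h: a_k = 0, 4, 4, 20/3, 12, 116/5, 140/3, 676/7, …
ICs: h(0) = 0, h′(0) = 4.

f: a_k = 4, 4, 4, 4, 4, 4, 4, 4, …
L₀ from L_f via x↦r, Dx↦r'^{-1}Dx.
h=∫₀ˣh₀: take L = L₀·Dx.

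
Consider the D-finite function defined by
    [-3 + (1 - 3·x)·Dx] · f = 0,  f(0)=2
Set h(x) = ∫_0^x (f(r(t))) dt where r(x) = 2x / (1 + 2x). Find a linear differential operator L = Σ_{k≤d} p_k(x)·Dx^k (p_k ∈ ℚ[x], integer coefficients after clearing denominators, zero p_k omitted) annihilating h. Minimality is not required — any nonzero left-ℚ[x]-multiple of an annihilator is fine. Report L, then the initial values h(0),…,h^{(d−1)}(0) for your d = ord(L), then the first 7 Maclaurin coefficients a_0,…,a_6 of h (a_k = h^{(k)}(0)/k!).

f: a_k = 2, 6, 18, 54, 162, 486, 1458, …
f∘r: x↦r, Dx↦Dx/r' in L_f ⇒ L₀.
h=∫h₀ ⇒ L = L₀·Dx.
L = 6·Dx + (-1 + 2·x + 8·x^2)·Dx^2  (order 2).
h: a_k = 0, 2, 6, 16, 48, 768/5, 512, …
ICs: h(0) = 0, h′(0) = 2.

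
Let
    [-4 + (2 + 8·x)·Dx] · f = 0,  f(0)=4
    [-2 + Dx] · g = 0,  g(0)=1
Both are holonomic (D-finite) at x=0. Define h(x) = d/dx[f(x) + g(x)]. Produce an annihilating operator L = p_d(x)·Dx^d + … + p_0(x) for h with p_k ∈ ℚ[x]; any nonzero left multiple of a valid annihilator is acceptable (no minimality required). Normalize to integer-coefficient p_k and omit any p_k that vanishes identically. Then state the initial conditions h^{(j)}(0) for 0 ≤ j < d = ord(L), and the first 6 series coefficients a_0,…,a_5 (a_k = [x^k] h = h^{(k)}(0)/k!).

f: a_k = 4, 8, -8, 16, -40, 112, …
g: a_k = 1, 2, 2, 4/3, 2/3, 4/15, …
f+g: L₀ = lclm(L_f,L_g), ord ≤ 1+1.
h₀' ⇒ L via d/dx closure of L₀.
L = (-8 - 8·x) + (2 - 8·x - 16·x^2)·Dx + (1 + 6·x + 8·x^2)·Dx^2  (order 2).
h: a_k = 10, -12, 52, -472/3, 1684/3, -30232/15, …
ICs: h(0) = 10, h′(0) = -12.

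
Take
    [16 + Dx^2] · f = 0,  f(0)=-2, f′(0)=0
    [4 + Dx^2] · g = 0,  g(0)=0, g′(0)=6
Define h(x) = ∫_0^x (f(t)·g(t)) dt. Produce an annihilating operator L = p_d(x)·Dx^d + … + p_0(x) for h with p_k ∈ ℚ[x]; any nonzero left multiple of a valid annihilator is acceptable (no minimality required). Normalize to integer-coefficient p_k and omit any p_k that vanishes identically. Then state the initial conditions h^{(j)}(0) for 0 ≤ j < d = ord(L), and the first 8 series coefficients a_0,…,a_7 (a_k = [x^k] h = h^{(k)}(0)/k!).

f: a_k = -2, 0, 16, 0, -64/3, 0, 512/45, 0, …
g: a_k = 0, 6, 0, -4, 0, 4/5, 0, -8/105, …
h₀=f·g: eliminate ⇒ L₀, order ≤ 2·2.
∫: right-multiply L₀ by Dx.
L = 144·Dx + 40·Dx^3 + Dx^5  (order 5).
h: a_k = 0, 0, -6, 0, 26, 0, -484/15, 0, …
ICs: h(0) = 0, h′(0) = 0, h′′(0) = -12, h′′′(0) = 0, h′′′′(0) = 624.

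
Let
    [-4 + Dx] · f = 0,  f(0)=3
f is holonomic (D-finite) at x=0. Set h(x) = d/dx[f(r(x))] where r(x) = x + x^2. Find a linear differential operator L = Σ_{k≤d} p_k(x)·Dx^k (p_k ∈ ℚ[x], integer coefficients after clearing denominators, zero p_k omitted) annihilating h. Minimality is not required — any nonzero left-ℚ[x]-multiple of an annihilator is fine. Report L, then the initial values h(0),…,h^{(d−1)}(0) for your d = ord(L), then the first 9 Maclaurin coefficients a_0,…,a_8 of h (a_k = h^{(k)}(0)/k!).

L = (6 + 16·x + 16·x^2) + (-1 - 2·x)·Dx  (order 1).
h: a_k = 12, 72, 240, 608, 1248, 11072/5, 52096/15, 34560/7, 675968/105, …
ICs: h(0) = 12.

f: a_k = 3, 12, 24, 32, 32, 128/5, 256/15, 1024/105, 512/105, …
f∘r: x↦r, Dx↦Dx/r' in L_f ⇒ L₀.
h=h₀': d/dx-closure on L₀ ⇒ L.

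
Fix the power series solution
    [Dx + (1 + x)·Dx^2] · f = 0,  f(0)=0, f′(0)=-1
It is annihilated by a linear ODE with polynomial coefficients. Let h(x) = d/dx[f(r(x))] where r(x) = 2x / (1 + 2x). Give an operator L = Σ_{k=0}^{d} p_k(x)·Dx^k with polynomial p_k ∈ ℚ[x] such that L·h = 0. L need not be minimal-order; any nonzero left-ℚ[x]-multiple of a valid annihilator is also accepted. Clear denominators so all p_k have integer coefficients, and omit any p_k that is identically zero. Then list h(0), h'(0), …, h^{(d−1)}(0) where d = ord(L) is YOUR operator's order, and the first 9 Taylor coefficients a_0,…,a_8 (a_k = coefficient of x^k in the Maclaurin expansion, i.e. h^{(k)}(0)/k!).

f: a_k = 0, -1, 1/2, -1/3, 1/4, -1/5, 1/6, -1/7, 1/8, …
f∘r: x↦r, Dx↦Dx/r' in L_f ⇒ L₀.
h=h₀': d/dx-closure on L₀ ⇒ L.
L = (6 + 16·x) + (1 + 6·x + 8·x^2)·Dx  (order 1).
h: a_k = -2, 12, -56, 240, -992, 4032, -16256, 65280, -261632, …
ICs: h(0) = -2.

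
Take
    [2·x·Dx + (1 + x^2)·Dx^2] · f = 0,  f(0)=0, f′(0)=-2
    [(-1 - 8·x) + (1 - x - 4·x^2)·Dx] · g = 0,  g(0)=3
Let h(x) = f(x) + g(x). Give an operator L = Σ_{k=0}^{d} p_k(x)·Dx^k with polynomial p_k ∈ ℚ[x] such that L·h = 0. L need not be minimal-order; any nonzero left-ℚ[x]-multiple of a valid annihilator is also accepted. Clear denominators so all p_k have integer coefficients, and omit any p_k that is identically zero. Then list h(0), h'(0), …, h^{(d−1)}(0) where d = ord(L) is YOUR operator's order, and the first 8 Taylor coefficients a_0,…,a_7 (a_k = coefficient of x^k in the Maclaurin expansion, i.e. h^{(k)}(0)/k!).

f: a_k = 0, -2, 0, 2/3, 0, -2/5, 0, 2/7, …
g: a_k = 3, 3, 15, 27, 87, 195, 543, 1323, …
L₀ := lclm(L_f,L_g); ord L₀ ≤ 2+1.
L = (10 - 40·x - 478·x^2 - 864·x^3 - 2496·x^4 - 384·x^6)·Dx + (-28 - 246·x - 316·x^2 - 1182·x^3 - 752·x^4 - 2048·x^5 - 48·x^6 - 384·x^7)·Dx^2 + (5 + 8·x + 32·x^2 - 104·x^3 - 197·x^4 - 128·x^5 - 288·x^6 - 16·x^7 - 64·x^8)·Dx^3  (order 3).
h: a_k = 3, 1, 15, 83/3, 87, 973/5, 543, 9263/7, …
ICs: h(0) = 3, h′(0) = 1, h′′(0) = 30.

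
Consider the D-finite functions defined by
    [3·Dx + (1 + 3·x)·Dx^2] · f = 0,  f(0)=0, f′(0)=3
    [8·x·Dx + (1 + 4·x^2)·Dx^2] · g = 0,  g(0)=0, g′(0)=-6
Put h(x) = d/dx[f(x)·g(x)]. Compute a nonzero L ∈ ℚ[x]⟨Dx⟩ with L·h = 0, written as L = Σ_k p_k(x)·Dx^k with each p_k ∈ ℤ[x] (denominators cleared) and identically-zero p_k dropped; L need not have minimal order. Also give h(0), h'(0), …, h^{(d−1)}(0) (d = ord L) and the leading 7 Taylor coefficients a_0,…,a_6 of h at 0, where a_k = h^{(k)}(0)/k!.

L = (1632 + 8496·x + 23040·x^2 + 110016·x^3 + 207360·x^4 + 269568·x^5 + 82944·x^7) + (418 + 6672·x + 44112·x^2 + 151488·x^3 + 393984·x^4 + 642816·x^5 + 725760·x^6 + 82944·x^7 + 290304·x^8)·Dx + (204 + 1844·x + 12096·x^2 + 47408·x^3 + 122880·x^4 + 240192·x^5 + 331776·x^6 + 361728·x^7 + 82944·x^8 + 165888·x^9)·Dx^2 + (25 + 246·x + 1217·x^2 + 4128·x^3 + 10624·x^4 + 22080·x^5 + 34272·x^6 + 41472·x^7 + 43776·x^8 + 13824·x^9 + 20736·x^10)·Dx^3  (order 3).
h: a_k = 0, -36, 81, -120, 855/2, -8316/5, 22869/5, …
ICs: h(0) = 0, h′(0) = -36, h′′(0) = 162.

f: a_k = 0, 3, -9/2, 9, -81/4, 243/5, -243/2, …
g: a_k = 0, -6, 0, 8, 0, -96/5, 0, …
f·g: L₀ = L_f ⊗_s L_g, ord ≤ 2·2.
h₀' ⇒ L via d/dx closure of L₀.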